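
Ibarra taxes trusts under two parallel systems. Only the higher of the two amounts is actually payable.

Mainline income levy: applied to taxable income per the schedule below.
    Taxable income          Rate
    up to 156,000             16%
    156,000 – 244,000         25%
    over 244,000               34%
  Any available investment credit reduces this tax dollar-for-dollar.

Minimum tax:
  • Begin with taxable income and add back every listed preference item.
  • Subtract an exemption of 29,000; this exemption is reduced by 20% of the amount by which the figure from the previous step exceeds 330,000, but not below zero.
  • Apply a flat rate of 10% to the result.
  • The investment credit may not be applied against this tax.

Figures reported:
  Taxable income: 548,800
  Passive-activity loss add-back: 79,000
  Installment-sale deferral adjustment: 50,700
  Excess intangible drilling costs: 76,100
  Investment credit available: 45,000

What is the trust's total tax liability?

105,592

Minimum tax:
  Adjusted income: 548,800 + 79,000 + 50,700 + 76,100 = 754,600
  Exemption: 20% × (754,600 − 330,000) = 84,920 ≥ 29,000, so the exemption is fully phased out
  Base: 754,600 − 0 = 754,600
  754,600 × 10% = 75,460

Mainline income levy:
  156,000 × 16% = 24,960
  88,000 × 25% = 22,000
  304,800 × 34% = 103,632
  → 150,592
  Less investment credit 45,000 → 105,592

105,592 > 75,460, so the mainline income levy governs.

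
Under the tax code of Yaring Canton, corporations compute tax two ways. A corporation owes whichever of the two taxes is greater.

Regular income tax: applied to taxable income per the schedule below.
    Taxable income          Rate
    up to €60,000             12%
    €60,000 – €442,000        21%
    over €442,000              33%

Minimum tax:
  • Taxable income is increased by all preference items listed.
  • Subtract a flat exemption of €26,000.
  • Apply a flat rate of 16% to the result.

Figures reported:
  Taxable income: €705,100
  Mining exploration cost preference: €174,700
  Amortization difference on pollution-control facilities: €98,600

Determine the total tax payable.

€174,243

Minimum tax:
  Adjusted income: €705,100 + €174,700 + €98,600 = €978,400
  Less exemption €26,000 → base €952,400
  €952,400 × 16% = €152,384

Regular income tax:
  €60,000 × 12% = €7,200
  €382,000 × 21% = €80,220
  €263,100 × 33% = €86,823
  → €174,243

€174,243 > €152,384, so the regular income tax governs.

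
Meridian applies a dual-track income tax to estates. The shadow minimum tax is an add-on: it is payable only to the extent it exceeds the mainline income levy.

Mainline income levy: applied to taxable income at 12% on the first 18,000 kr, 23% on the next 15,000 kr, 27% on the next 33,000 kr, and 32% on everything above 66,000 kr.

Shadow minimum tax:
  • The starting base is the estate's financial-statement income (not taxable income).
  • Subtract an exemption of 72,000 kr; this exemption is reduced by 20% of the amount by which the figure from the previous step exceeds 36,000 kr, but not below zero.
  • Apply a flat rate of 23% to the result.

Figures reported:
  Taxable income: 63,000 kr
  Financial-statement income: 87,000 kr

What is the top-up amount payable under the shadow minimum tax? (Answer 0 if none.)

0 kr

Mainline income levy:
  18,000 kr × 12% = 2,160 kr
  15,000 kr × 23% = 3,450 kr
  30,000 kr × 27% = 8,100 kr
  → 13,710 kr

Shadow minimum tax:
  Base (financial-statement income): 87,000 kr
  Exemption: 72,000 kr − 20% × (87,000 kr − 36,000 kr) = 72,000 kr − 10,200 kr = 61,800 kr
  Base: 87,000 kr − 61,800 kr = 25,200 kr
  25,200 kr × 23% = 5,796 kr

5,796 kr ≤ 13,710 kr, so no add-on is due.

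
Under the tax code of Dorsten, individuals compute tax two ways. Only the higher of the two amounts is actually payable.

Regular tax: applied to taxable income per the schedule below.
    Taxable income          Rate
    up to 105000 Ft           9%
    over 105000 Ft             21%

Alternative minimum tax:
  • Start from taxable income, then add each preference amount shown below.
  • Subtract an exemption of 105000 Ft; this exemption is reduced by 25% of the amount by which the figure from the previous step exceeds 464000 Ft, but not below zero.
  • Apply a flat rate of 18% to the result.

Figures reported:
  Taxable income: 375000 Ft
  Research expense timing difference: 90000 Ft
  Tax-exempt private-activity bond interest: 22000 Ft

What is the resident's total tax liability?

Alternative minimum tax:
  Adjusted income: 375000 Ft + 90000 Ft + 22000 Ft = 487000 Ft
  Exemption: 105000 Ft − 25% × (487000 Ft − 464000 Ft) = 105000 Ft − 5750 Ft = 99250 Ft
  Base: 487000 Ft − 99250 Ft = 387750 Ft
  387750 Ft × 18% = 69795 Ft

Regular tax:
  105000 Ft × 9% = 9450 Ft
  270000 Ft × 21% = 56700 Ft
  → 66150 Ft

69795 Ft > 66150 Ft, so the alternative minimum tax is the binding amount.

69795 Ft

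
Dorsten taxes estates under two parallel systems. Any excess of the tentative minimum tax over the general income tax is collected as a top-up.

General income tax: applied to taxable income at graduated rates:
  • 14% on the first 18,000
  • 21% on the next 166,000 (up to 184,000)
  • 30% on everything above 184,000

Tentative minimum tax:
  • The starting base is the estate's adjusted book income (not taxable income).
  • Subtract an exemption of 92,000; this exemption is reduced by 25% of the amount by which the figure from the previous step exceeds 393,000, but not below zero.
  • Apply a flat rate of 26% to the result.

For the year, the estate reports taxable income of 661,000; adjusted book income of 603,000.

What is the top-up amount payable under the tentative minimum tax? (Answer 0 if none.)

0

Tentative minimum tax:
  Base (adjusted book income): 603,000
  Exemption: 92,000 − 25% × (603,000 − 393,000) = 92,000 − 52,500 = 39,500
  Base: 603,000 − 39,500 = 563,500
  563,500 × 26% = 146,510

General income tax:
  18,000 × 14% = 2,520
  166,000 × 21% = 34,860
  477,000 × 30% = 143,100
  → 180,480

146,510 ≤ 180,480, so no add-on is due.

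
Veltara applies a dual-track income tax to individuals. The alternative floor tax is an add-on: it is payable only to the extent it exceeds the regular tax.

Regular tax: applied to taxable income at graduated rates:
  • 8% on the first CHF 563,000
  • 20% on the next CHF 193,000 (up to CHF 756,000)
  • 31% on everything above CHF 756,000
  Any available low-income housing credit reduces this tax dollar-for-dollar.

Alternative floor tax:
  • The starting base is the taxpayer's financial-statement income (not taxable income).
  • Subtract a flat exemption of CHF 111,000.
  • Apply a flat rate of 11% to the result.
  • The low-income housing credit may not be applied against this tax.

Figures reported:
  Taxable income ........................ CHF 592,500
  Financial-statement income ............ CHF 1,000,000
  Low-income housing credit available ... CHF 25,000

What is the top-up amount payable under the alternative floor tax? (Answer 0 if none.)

Regular tax:
  CHF 563,000 × 8% = CHF 45,040
  CHF 29,500 × 20% = CHF 5,900
  → CHF 50,940
  Less low-income housing credit CHF 25,000 → CHF 25,940

Alternative floor tax:
  Base (financial-statement income): CHF 1,000,000
  Less exemption CHF 111,000 → base CHF 889,000
  CHF 889,000 × 11% = CHF 97,790

Excess of alternative floor tax over regular tax: CHF 97,790 − CHF 25,940 = CHF 71,850.

CHF 71,850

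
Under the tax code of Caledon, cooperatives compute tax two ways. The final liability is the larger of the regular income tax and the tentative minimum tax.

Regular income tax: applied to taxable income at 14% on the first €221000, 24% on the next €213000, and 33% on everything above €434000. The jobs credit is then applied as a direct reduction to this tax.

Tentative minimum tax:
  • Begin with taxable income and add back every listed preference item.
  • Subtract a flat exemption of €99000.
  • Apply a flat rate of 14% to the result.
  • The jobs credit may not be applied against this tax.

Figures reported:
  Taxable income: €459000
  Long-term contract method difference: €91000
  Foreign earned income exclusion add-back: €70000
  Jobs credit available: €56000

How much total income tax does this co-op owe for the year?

Tentative minimum tax:
  Adjusted income: €459000 + €91000 + €70000 = €620000
  Less exemption €99000 → base €521000
  €521000 × 14% = €72940

Regular income tax:
  €221000 × 14% = €30940
  €213000 × 24% = €51120
  €25000 × 33% = €8250
  → €90310
  Less jobs credit €56000 → €34310

€72940 > €34310, so the tentative minimum tax is the binding amount.

€72940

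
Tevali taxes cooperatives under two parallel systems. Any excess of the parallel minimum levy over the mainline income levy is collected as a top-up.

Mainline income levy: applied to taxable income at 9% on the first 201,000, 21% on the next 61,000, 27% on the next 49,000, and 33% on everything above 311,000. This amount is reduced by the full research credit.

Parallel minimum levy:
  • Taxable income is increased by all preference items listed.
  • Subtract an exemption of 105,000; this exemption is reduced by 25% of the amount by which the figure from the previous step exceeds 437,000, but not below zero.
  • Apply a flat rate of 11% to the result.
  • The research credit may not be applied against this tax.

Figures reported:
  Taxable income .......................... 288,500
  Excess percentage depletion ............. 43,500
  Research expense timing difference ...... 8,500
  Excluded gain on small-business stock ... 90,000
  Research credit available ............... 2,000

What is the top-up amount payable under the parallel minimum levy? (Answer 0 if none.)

Parallel minimum levy:
  Adjusted income: 288,500 + 43,500 + 8,500 + 90,000 = 430,500
  Exemption: 430,500 ≤ 437,000, so full 105,000 applies
  Base: 430,500 − 105,000 = 325,500
  325,500 × 11% = 35,805

Mainline income levy:
  201,000 × 9% = 18,090
  61,000 × 21% = 12,810
  26,500 × 27% = 7,155
  → 38,055
  Less research credit 2,000 → 36,055

35,805 ≤ 36,055, so no add-on is due.

0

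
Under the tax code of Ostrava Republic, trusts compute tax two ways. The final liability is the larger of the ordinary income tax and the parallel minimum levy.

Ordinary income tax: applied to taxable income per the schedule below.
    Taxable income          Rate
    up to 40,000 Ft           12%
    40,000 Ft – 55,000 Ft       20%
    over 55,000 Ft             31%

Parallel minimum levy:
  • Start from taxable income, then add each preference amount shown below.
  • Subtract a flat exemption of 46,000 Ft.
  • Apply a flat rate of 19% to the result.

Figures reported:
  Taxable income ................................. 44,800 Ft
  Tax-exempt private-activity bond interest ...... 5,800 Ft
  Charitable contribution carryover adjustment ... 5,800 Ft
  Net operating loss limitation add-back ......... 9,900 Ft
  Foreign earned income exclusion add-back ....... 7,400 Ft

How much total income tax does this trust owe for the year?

Parallel minimum levy:
  Adjusted income: 44,800 Ft + 5,800 Ft + 5,800 Ft + 9,900 Ft + 7,400 Ft = 73,700 Ft
  Less exemption 46,000 Ft → base 27,700 Ft
  27,700 Ft × 19% = 5,263 Ft

Ordinary income tax:
  40,000 Ft × 12% = 4,800 Ft
  4,800 Ft × 20% = 960 Ft
  → 5,760 Ft

5,760 Ft > 5,263 Ft, so the ordinary income tax governs.

5,760 Ft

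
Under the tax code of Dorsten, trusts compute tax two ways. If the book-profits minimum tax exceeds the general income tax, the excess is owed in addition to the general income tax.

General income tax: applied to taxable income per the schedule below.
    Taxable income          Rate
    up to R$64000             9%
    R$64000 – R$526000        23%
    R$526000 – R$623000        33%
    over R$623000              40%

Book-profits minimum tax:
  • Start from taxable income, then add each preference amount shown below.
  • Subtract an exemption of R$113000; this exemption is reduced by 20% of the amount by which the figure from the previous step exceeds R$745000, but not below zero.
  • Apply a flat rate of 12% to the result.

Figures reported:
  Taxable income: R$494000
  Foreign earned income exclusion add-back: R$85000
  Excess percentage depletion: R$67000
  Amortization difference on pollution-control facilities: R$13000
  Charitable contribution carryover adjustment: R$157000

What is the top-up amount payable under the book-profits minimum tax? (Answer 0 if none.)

Book-profits minimum tax:
  Adjusted income: R$494000 + R$85000 + R$67000 + R$13000 + R$157000 = R$816000
  Exemption: R$113000 − 20% × (R$816000 − R$745000) = R$113000 − R$14200 = R$98800
  Base: R$816000 − R$98800 = R$717200
  R$717200 × 12% = R$86064

General income tax:
  R$64000 × 9% = R$5760
  R$430000 × 23% = R$98900
  → R$104660

R$86064 ≤ R$104660, so no add-on is due.

R$0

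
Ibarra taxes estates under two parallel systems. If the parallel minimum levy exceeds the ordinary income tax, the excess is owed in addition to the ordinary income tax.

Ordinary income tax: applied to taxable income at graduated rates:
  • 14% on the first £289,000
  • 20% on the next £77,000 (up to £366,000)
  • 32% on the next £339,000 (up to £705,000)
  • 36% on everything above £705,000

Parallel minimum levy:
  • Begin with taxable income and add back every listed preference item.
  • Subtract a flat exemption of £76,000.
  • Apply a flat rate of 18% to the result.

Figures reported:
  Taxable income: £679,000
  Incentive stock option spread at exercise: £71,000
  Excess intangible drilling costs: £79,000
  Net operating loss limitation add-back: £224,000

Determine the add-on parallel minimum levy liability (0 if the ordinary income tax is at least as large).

£19,840

Ordinary income tax:
  £289,000 × 14% = £40,460
  £77,000 × 20% = £15,400
  £313,000 × 32% = £100,160
  → £156,020

Parallel minimum levy:
  Adjusted income: £679,000 + £71,000 + £79,000 + £224,000 = £1,053,000
  Less exemption £76,000 → base £977,000
  £977,000 × 18% = £175,860

Excess of parallel minimum levy over ordinary income tax: £175,860 − £156,020 = £19,840.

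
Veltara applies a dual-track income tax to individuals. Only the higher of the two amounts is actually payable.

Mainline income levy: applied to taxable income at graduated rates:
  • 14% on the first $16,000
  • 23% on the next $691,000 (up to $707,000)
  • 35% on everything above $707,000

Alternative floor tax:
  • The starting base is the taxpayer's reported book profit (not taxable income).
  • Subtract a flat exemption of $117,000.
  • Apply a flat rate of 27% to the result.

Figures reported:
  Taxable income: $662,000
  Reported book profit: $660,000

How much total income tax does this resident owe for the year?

$150,820

Alternative floor tax:
  Base (reported book profit): $660,000
  Less exemption $117,000 → base $543,000
  $543,000 × 27% = $146,610

Mainline income levy:
  $16,000 × 14% = $2,240
  $646,000 × 23% = $148,580
  → $150,820

$150,820 > $146,610, so the mainline income levy governs.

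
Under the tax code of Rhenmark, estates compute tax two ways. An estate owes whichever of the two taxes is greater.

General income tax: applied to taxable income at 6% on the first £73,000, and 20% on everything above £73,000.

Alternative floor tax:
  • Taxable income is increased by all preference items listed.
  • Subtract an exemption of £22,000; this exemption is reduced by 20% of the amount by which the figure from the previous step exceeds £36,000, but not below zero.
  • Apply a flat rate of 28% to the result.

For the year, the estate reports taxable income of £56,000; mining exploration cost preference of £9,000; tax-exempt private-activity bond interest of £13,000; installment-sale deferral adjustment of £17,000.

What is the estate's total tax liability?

£23,744

Alternative floor tax:
  Adjusted income: £56,000 + £9,000 + £13,000 + £17,000 = £95,000
  Exemption: £22,000 − 20% × (£95,000 − £36,000) = £22,000 − £11,800 = £10,200
  Base: £95,000 − £10,200 = £84,800
  £84,800 × 28% = £23,744

General income tax:
  £56,000 × 6% = £3,360

£23,744 > £3,360, so the alternative floor tax is the binding amount.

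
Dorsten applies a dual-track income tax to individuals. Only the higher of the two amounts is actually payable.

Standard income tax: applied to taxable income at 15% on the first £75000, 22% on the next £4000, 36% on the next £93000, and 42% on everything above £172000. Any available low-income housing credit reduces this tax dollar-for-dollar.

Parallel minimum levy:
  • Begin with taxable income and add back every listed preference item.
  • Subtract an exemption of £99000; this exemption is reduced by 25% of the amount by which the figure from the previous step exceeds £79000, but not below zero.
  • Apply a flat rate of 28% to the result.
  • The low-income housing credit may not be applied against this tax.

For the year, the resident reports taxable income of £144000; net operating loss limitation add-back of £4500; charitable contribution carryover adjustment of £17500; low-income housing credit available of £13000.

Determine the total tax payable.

£24850

Parallel minimum levy:
  Adjusted income: £144000 + £4500 + £17500 = £166000
  Exemption: £99000 − 25% × (£166000 − £79000) = £99000 − £21750 = £77250
  Base: £166000 − £77250 = £88750
  £88750 × 28% = £24850

Standard income tax:
  £75000 × 15% = £11250
  £4000 × 22% = £880
  £65000 × 36% = £23400
  → £35530
  Less low-income housing credit £13000 → £22530

£24850 > £22530, so the parallel minimum levy is the binding amount.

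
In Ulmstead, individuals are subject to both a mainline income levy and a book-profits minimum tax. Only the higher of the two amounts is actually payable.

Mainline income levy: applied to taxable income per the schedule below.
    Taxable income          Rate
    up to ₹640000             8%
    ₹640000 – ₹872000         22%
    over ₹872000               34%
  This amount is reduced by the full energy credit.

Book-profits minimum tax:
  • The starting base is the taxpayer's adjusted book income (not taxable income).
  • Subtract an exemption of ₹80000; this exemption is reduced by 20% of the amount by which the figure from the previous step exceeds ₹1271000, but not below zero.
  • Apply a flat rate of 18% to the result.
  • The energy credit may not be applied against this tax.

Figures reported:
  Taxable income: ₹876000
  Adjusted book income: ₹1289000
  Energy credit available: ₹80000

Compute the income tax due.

₹218268

Book-profits minimum tax:
  Base (adjusted book income): ₹1289000
  Exemption: ₹80000 − 20% × (₹1289000 − ₹1271000) = ₹80000 − ₹3600 = ₹76400
  Base: ₹1289000 − ₹76400 = ₹1212600
  ₹1212600 × 18% = ₹218268

Mainline income levy:
  ₹640000 × 8% = ₹51200
  ₹232000 × 22% = ₹51040
  ₹4000 × 34% = ₹1360
  → ₹103600
  Less energy credit ₹80000 → ₹23600

₹218268 > ₹23600, so the book-profits minimum tax is the binding amount.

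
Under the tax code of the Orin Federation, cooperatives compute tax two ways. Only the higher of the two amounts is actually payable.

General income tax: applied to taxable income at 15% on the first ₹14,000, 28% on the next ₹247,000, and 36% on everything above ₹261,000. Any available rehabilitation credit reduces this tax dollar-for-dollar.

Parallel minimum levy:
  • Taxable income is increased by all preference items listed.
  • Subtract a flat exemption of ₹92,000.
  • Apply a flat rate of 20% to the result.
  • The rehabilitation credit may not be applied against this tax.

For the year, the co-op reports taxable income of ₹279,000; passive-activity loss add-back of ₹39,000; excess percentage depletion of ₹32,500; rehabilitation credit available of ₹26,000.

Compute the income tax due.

₹51,740

General income tax:
  ₹14,000 × 15% = ₹2,100
  ₹247,000 × 28% = ₹69,160
  ₹18,000 × 36% = ₹6,480
  → ₹77,740
  Less rehabilitation credit ₹26,000 → ₹51,740

Parallel minimum levy:
  Adjusted income: ₹279,000 + ₹39,000 + ₹32,500 = ₹350,500
  Less exemption ₹92,000 → base ₹258,500
  ₹258,500 × 20% = ₹51,700

₹51,740 > ₹51,700, so the general income tax governs.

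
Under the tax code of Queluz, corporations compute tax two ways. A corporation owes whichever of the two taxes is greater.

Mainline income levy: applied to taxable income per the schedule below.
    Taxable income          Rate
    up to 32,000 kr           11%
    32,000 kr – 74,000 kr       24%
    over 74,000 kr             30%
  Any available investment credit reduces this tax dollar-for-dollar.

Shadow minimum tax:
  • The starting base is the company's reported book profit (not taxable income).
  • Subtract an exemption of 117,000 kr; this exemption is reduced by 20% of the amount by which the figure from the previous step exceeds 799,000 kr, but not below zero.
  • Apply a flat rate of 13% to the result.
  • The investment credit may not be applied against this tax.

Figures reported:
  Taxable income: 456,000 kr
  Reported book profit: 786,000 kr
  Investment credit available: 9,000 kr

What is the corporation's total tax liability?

Mainline income levy:
  32,000 kr × 11% = 3,520 kr
  42,000 kr × 24% = 10,080 kr
  382,000 kr × 30% = 114,600 kr
  → 128,200 kr
  Less investment credit 9,000 kr → 119,200 kr

Shadow minimum tax:
  Base (reported book profit): 786,000 kr
  Exemption: 786,000 kr ≤ 799,000 kr, so full 117,000 kr applies
  Base: 786,000 kr − 117,000 kr = 669,000 kr
  669,000 kr × 13% = 86,970 kr

119,200 kr > 86,970 kr, so the mainline income levy governs.

119,200 kr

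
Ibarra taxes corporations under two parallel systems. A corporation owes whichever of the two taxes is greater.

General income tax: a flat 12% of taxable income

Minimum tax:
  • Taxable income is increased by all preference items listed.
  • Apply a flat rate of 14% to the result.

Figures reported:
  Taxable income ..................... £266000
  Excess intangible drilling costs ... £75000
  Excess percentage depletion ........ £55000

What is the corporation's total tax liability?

£55440

Minimum tax:
  Adjusted income: £266000 + £75000 + £55000 = £396000
  £396000 × 14% = £55440

General income tax:
  £266000 × 12% = £31920

£55440 > £31920, so the minimum tax is the binding amount.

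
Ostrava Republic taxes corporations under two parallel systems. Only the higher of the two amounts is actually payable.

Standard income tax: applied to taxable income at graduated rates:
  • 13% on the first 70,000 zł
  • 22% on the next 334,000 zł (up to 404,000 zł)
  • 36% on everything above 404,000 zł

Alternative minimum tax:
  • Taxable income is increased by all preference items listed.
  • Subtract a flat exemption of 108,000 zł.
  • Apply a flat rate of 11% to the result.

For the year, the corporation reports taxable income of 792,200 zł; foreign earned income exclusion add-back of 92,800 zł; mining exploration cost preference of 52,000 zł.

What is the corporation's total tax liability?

Alternative minimum tax:
  Adjusted income: 792,200 zł + 92,800 zł + 52,000 zł = 937,000 zł
  Less exemption 108,000 zł → base 829,000 zł
  829,000 zł × 11% = 91,190 zł

Standard income tax:
  70,000 zł × 13% = 9,100 zł
  334,000 zł × 22% = 73,480 zł
  388,200 zł × 36% = 139,752 zł
  → 222,332 zł

222,332 zł > 91,190 zł, so the standard income tax governs.

222,332 zł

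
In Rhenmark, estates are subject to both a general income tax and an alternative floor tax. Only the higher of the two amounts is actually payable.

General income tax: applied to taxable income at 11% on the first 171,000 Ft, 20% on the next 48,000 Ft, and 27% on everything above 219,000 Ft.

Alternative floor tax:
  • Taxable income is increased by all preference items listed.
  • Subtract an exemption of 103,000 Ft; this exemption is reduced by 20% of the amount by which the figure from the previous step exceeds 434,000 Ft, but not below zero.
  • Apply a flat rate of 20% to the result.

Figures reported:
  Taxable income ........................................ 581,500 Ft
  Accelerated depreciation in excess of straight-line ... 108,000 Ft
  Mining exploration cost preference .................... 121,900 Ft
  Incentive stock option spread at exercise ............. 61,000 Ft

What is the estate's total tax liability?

171,416 Ft

Alternative floor tax:
  Adjusted income: 581,500 Ft + 108,000 Ft + 121,900 Ft + 61,000 Ft = 872,400 Ft
  Exemption: 103,000 Ft − 20% × (872,400 Ft − 434,000 Ft) = 103,000 Ft − 87,680 Ft = 15,320 Ft
  Base: 872,400 Ft − 15,320 Ft = 857,080 Ft
  857,080 Ft × 20% = 171,416 Ft

General income tax:
  171,000 Ft × 11% = 18,810 Ft
  48,000 Ft × 20% = 9,600 Ft
  362,500 Ft × 27% = 97,875 Ft
  → 126,285 Ft

171,416 Ft > 126,285 Ft, so the alternative floor tax is the binding amount.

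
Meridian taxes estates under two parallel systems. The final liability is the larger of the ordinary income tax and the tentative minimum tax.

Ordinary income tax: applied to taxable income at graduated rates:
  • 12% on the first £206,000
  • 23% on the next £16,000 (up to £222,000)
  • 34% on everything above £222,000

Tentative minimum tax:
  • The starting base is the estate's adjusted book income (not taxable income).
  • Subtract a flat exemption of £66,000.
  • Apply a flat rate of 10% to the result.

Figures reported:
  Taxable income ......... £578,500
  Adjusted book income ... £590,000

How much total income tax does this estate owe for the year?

£149,610

Ordinary income tax:
  £206,000 × 12% = £24,720
  £16,000 × 23% = £3,680
  £356,500 × 34% = £121,210
  → £149,610

Tentative minimum tax:
  Base (adjusted book income): £590,000
  Less exemption £66,000 → base £524,000
  £524,000 × 10% = £52,400

£149,610 > £52,400, so the ordinary income tax governs.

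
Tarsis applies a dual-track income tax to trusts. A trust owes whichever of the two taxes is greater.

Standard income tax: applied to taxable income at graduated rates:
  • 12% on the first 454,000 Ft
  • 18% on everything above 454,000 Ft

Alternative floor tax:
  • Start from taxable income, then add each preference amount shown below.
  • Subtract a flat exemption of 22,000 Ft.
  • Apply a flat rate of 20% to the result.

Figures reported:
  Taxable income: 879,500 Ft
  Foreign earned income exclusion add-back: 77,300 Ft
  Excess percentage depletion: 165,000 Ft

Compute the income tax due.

219,960 Ft

Standard income tax:
  454,000 Ft × 12% = 54,480 Ft
  425,500 Ft × 18% = 76,590 Ft
  → 131,070 Ft

Alternative floor tax:
  Adjusted income: 879,500 Ft + 77,300 Ft + 165,000 Ft = 1,121,800 Ft
  Less exemption 22,000 Ft → base 1,099,800 Ft
  1,099,800 Ft × 20% = 219,960 Ft

219,960 Ft > 131,070 Ft, so the alternative floor tax is the binding amount.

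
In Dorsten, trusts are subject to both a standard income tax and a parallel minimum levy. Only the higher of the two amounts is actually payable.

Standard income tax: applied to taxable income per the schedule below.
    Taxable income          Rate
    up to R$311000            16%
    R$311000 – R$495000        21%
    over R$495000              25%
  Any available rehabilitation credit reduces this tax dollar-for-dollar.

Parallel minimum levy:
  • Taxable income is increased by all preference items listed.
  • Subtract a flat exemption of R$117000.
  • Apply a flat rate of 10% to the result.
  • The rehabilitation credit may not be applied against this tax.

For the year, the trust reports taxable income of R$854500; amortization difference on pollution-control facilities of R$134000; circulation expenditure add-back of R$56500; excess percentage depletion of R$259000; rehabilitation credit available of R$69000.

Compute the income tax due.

Parallel minimum levy:
  Adjusted income: R$854500 + R$134000 + R$56500 + R$259000 = R$1304000
  Less exemption R$117000 → base R$1187000
  R$1187000 × 10% = R$118700

Standard income tax:
  R$311000 × 16% = R$49760
  R$184000 × 21% = R$38640
  R$359500 × 25% = R$89875
  → R$178275
  Less rehabilitation credit R$69000 → R$109275

R$118700 > R$109275, so the parallel minimum levy is the binding amount.

R$118700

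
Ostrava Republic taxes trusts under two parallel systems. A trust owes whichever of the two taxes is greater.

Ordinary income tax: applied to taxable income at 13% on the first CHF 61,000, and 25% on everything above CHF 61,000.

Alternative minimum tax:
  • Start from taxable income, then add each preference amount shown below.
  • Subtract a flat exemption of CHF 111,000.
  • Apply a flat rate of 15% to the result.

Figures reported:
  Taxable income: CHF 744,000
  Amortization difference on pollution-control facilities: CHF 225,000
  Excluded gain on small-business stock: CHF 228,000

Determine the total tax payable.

Ordinary income tax:
  CHF 61,000 × 13% = CHF 7,930
  CHF 683,000 × 25% = CHF 170,750
  → CHF 178,680

Alternative minimum tax:
  Adjusted income: CHF 744,000 + CHF 225,000 + CHF 228,000 = CHF 1,197,000
  Less exemption CHF 111,000 → base CHF 1,086,000
  CHF 1,086,000 × 15% = CHF 162,900

CHF 178,680 > CHF 162,900, so the ordinary income tax governs.

CHF 178,680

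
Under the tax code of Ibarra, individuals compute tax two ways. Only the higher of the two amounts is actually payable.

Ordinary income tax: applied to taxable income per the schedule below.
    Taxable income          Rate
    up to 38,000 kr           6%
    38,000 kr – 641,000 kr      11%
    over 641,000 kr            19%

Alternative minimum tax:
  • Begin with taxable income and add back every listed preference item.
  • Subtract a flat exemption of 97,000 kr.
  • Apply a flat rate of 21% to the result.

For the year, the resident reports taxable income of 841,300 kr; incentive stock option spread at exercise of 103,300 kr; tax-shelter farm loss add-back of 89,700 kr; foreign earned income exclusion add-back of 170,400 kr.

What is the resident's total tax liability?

Ordinary income tax:
  38,000 kr × 6% = 2,280 kr
  603,000 kr × 11% = 66,330 kr
  200,300 kr × 19% = 38,057 kr
  → 106,667 kr

Alternative minimum tax:
  Adjusted income: 841,300 kr + 103,300 kr + 89,700 kr + 170,400 kr = 1,204,700 kr
  Less exemption 97,000 kr → base 1,107,700 kr
  1,107,700 kr × 21% = 232,617 kr

232,617 kr > 106,667 kr, so the alternative minimum tax is the binding amount.

232,617 kr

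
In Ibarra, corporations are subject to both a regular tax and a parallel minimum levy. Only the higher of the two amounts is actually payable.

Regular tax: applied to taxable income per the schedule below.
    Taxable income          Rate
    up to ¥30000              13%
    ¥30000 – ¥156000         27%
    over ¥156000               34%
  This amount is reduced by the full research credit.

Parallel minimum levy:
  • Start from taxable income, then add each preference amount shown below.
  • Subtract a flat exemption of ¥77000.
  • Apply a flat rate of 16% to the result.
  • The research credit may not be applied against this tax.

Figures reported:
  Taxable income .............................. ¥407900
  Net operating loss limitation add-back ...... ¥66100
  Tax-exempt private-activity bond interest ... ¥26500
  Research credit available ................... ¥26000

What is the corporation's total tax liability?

Parallel minimum levy:
  Adjusted income: ¥407900 + ¥66100 + ¥26500 = ¥500500
  Less exemption ¥77000 → base ¥423500
  ¥423500 × 16% = ¥67760

Regular tax:
  ¥30000 × 13% = ¥3900
  ¥126000 × 27% = ¥34020
  ¥251900 × 34% = ¥85646
  → ¥123566
  Less research credit ¥26000 → ¥97566

¥97566 > ¥67760, so the regular tax governs.

¥97566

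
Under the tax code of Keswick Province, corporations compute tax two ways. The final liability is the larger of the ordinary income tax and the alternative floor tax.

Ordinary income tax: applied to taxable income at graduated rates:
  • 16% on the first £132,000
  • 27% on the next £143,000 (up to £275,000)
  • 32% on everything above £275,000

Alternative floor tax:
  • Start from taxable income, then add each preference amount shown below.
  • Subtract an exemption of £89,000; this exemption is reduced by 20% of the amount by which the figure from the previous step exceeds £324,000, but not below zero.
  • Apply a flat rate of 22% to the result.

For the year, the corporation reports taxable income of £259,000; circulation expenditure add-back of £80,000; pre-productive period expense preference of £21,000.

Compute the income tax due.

Ordinary income tax:
  £132,000 × 16% = £21,120
  £127,000 × 27% = £34,290
  → £55,410

Alternative floor tax:
  Adjusted income: £259,000 + £80,000 + £21,000 = £360,000
  Exemption: £89,000 − 20% × (£360,000 − £324,000) = £89,000 − £7,200 = £81,800
  Base: £360,000 − £81,800 = £278,200
  £278,200 × 22% = £61,204

£61,204 > £55,410, so the alternative floor tax is the binding amount.

£61,204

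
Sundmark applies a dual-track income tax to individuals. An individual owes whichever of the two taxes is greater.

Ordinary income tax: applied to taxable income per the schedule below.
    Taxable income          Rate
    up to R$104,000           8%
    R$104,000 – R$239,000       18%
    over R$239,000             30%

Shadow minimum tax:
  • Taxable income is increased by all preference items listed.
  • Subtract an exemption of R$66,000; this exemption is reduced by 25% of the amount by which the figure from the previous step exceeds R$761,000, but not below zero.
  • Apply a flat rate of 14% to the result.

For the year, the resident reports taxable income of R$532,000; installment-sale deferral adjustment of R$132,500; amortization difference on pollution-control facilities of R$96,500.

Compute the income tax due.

Shadow minimum tax:
  Adjusted income: R$532,000 + R$132,500 + R$96,500 = R$761,000
  Exemption: R$761,000 ≤ R$761,000, so full R$66,000 applies
  Base: R$761,000 − R$66,000 = R$695,000
  R$695,000 × 14% = R$97,300

Ordinary income tax:
  R$104,000 × 8% = R$8,320
  R$135,000 × 18% = R$24,300
  R$293,000 × 30% = R$87,900
  → R$120,520

R$120,520 > R$97,300, so the ordinary income tax governs.

R$120,520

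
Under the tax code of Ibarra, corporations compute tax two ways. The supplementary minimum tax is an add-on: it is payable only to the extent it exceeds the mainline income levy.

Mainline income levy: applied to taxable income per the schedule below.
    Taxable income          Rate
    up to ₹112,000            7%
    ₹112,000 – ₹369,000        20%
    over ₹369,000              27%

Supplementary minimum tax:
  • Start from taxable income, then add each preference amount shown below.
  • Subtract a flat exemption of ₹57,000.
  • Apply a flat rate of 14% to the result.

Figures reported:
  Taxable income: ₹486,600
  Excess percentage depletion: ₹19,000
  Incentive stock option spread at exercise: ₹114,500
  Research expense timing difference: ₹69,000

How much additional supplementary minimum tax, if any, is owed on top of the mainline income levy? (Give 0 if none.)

Mainline income levy:
  ₹112,000 × 7% = ₹7,840
  ₹257,000 × 20% = ₹51,400
  ₹117,600 × 27% = ₹31,752
  → ₹90,992

Supplementary minimum tax:
  Adjusted income: ₹486,600 + ₹19,000 + ₹114,500 + ₹69,000 = ₹689,100
  Less exemption ₹57,000 → base ₹632,100
  ₹632,100 × 14% = ₹88,494

₹88,494 ≤ ₹90,992, so no add-on is due.

₹0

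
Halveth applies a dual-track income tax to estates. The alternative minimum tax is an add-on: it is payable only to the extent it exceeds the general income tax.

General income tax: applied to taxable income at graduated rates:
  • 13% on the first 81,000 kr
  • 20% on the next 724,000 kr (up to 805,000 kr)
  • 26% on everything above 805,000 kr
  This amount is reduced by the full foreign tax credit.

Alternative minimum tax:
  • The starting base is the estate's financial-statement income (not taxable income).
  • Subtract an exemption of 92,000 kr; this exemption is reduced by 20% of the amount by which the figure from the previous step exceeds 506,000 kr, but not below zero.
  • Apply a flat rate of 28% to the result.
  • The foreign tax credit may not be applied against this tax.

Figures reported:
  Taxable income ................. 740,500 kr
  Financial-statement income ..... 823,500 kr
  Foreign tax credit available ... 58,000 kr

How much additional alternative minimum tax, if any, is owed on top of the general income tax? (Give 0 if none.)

General income tax:
  81,000 kr × 13% = 10,530 kr
  659,500 kr × 20% = 131,900 kr
  → 142,430 kr
  Less foreign tax credit 58,000 kr → 84,430 kr

Alternative minimum tax:
  Base (financial-statement income): 823,500 kr
  Exemption: 92,000 kr − 20% × (823,500 kr − 506,000 kr) = 92,000 kr − 63,500 kr = 28,500 kr
  Base: 823,500 kr − 28,500 kr = 795,000 kr
  795,000 kr × 28% = 222,600 kr

Excess of alternative minimum tax over general income tax: 222,600 kr − 84,430 kr = 138,170 kr.

138,170 kr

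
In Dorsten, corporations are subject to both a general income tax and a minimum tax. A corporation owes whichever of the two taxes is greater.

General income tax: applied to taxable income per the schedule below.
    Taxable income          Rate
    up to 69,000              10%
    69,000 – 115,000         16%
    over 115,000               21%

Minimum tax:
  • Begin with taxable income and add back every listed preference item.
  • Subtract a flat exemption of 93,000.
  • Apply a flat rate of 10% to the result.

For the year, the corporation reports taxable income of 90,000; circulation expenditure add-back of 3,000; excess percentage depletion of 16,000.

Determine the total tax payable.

10,260

Minimum tax:
  Adjusted income: 90,000 + 3,000 + 16,000 = 109,000
  Less exemption 93,000 → base 16,000
  16,000 × 10% = 1,600

General income tax:
  69,000 × 10% = 6,900
  21,000 × 16% = 3,360
  → 10,260

10,260 > 1,600, so the general income tax governs.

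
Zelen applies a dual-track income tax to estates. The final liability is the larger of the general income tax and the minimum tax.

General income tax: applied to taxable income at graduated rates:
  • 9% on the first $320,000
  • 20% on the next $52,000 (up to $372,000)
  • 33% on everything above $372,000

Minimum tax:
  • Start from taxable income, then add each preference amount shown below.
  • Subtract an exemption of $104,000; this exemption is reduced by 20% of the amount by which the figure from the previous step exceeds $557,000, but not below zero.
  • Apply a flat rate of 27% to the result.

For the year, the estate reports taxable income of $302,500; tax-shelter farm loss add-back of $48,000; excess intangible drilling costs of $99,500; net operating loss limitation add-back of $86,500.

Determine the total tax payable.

$116,775

Minimum tax:
  Adjusted income: $302,500 + $48,000 + $99,500 + $86,500 = $536,500
  Exemption: $536,500 ≤ $557,000, so full $104,000 applies
  Base: $536,500 − $104,000 = $432,500
  $432,500 × 27% = $116,775

General income tax:
  $302,500 × 9% = $27,225

$116,775 > $27,225, so the minimum tax is the binding amount.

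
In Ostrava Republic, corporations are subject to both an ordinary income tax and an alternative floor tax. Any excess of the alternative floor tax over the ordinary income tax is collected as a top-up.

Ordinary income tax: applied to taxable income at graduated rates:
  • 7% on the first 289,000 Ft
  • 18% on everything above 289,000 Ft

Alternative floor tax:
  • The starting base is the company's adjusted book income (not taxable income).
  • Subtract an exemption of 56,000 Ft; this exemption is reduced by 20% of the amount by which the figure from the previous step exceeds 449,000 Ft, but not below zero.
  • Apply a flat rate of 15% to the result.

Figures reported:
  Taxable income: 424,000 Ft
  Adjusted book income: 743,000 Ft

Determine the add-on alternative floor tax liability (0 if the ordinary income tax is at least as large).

66,920 Ft

Alternative floor tax:
  Base (adjusted book income): 743,000 Ft
  Exemption: 20% × (743,000 Ft − 449,000 Ft) = 58,800 Ft ≥ 56,000 Ft, so the exemption is fully phased out
  Base: 743,000 Ft − 0 Ft = 743,000 Ft
  743,000 Ft × 15% = 111,450 Ft

Ordinary income tax:
  289,000 Ft × 7% = 20,230 Ft
  135,000 Ft × 18% = 24,300 Ft
  → 44,530 Ft

Excess of alternative floor tax over ordinary income tax: 111,450 Ft − 44,530 Ft = 66,920 Ft.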